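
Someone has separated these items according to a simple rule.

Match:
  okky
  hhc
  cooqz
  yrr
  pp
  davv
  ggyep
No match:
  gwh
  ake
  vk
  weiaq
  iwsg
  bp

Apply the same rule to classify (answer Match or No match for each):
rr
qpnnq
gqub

The common property of the 'Match' items is: has a double letter. No 'No match' item has it.
rr — 'rr' doubled, hence Match.
qpnnq — 'nn' doubled, hence Match.
gqub — no doubled letter, hence No match.

Match, Match, No match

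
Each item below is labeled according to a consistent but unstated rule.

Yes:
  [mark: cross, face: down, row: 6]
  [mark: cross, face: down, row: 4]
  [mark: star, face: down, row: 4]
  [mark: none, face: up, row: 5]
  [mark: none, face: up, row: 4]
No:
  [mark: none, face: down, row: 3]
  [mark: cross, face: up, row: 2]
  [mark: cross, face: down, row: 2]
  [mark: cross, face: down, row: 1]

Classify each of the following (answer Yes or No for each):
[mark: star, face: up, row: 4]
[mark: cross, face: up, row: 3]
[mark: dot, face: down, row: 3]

Yes, No, No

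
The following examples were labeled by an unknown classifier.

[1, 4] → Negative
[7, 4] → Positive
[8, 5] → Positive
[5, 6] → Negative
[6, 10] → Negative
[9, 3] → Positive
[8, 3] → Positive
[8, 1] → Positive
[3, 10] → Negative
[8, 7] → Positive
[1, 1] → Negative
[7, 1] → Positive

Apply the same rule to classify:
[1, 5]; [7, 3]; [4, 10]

The pattern is that an item is 'Positive' exactly when: first > second.
Negative: [1, 5], since 1 < 5.
Positive: [7, 3], since 7 > 3.
Negative: [4, 10], since 4 < 10.

Negative, Positive, Negative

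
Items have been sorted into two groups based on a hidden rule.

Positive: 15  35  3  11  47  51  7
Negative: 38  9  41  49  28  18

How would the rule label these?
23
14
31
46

Positive, Negative, Positive, Negative

The pattern is that an item is 'Positive' exactly when: ≡ 3 (mod 4).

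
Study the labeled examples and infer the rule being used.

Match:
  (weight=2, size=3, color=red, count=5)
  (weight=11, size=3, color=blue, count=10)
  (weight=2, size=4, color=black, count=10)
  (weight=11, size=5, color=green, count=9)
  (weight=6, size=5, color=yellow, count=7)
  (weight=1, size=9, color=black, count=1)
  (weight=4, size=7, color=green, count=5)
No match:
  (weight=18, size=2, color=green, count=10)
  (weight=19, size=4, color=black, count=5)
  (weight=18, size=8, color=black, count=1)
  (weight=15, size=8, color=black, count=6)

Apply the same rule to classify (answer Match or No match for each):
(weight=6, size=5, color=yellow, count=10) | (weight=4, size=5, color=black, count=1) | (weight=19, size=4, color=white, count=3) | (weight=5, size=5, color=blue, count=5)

One predicate separates the groups cleanly: weight ≤ 11.
(weight=6, size=5, color=yellow, count=10): Match (weight = 6).
(weight=4, size=5, color=black, count=1): Match (weight = 4).
(weight=19, size=4, color=white, count=3): No match (weight = 19).
(weight=5, size=5, color=blue, count=5): Match (weight = 5).

Match, Match, No match, Match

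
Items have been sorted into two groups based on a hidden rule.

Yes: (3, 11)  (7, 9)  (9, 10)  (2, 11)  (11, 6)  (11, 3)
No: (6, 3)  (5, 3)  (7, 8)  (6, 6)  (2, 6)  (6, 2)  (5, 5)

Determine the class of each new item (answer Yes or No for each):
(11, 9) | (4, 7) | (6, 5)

Yes, No, No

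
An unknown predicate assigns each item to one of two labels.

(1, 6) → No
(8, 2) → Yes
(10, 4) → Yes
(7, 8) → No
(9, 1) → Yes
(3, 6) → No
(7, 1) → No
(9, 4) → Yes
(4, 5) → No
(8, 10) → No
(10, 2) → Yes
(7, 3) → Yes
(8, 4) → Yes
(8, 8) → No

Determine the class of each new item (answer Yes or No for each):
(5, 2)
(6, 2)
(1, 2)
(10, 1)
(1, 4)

No, No, No, Yes, No

The rule appears to be: first > second AND sum ≥ 9.
No: (5, 2), since 5 > 2, 5+2 = 7. No: (6, 2), since 6 > 2, 6+2 = 8. No: (1, 2), since 1 < 2, 1+2 = 3. Yes: (10, 1), since 10 > 1, 10+1 = 11. No: (1, 4), since 1 < 4, 1+4 = 5.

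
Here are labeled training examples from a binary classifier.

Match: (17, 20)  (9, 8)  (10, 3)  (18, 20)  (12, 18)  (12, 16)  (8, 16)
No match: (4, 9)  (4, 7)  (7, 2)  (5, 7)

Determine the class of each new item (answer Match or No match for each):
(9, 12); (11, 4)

Match, Match

The rule appears to be: first ≥ 8.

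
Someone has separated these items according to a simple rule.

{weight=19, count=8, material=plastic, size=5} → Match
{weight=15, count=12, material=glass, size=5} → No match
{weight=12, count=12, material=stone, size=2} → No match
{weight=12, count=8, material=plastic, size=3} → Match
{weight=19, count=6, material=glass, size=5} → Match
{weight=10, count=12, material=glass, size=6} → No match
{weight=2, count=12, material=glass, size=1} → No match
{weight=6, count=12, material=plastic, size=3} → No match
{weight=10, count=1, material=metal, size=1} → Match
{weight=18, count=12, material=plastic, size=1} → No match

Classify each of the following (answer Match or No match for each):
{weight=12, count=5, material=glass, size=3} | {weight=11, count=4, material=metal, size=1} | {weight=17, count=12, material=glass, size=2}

'Match' ⟺ count ≤ 8.
{weight=12, count=5, material=glass, size=3} → count = 5 → Match. {weight=11, count=4, material=metal, size=1} → count = 4 → Match. {weight=17, count=12, material=glass, size=2} → count = 12 → No match.

Match, Match, No match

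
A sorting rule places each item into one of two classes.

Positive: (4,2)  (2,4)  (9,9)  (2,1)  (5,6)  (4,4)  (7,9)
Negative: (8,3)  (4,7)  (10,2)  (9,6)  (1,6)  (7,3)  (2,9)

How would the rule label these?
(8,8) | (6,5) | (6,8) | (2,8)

One predicate separates the groups cleanly: |first − second| ≤ 2.
(8,8): |8−8| = 0 — meets the rule, so Positive.
(6,5): |6−5| = 1 — meets the rule, so Positive.
(6,8): |6−8| = 2 — meets the rule, so Positive.
(2,8): |2−8| = 6 — doesn't qualify, so Negative.

Positive, Positive, Positive, Negative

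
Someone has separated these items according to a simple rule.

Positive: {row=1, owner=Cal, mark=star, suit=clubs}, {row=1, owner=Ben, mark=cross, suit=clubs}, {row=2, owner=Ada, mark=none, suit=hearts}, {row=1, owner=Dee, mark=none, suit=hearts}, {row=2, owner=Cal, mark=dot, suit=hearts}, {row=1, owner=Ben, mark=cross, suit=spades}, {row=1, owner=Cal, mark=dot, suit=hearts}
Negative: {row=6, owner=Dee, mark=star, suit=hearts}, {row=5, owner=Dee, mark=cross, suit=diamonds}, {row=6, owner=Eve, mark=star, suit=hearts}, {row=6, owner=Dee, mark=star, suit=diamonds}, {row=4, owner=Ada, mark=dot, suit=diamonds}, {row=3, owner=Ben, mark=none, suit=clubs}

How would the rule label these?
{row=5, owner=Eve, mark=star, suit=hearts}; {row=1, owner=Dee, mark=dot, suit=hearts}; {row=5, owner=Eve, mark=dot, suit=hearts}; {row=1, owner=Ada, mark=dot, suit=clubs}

Every 'Positive' example satisfies: row ≤ 2. None of the 'Negative' examples do.

Negative, Positive, Negative, Positive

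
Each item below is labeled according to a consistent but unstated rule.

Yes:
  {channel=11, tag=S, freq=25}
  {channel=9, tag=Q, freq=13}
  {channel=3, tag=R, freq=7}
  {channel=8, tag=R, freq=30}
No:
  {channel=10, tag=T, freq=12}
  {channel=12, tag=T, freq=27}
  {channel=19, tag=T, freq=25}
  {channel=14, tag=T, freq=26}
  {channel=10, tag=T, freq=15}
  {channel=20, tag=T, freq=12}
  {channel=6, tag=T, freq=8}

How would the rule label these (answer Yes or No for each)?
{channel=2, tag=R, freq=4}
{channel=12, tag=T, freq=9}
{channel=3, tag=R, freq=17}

Yes, No, Yes

The distinguishing property — tag is not T — holds for all the 'Yes' cases and none of the 'No' cases.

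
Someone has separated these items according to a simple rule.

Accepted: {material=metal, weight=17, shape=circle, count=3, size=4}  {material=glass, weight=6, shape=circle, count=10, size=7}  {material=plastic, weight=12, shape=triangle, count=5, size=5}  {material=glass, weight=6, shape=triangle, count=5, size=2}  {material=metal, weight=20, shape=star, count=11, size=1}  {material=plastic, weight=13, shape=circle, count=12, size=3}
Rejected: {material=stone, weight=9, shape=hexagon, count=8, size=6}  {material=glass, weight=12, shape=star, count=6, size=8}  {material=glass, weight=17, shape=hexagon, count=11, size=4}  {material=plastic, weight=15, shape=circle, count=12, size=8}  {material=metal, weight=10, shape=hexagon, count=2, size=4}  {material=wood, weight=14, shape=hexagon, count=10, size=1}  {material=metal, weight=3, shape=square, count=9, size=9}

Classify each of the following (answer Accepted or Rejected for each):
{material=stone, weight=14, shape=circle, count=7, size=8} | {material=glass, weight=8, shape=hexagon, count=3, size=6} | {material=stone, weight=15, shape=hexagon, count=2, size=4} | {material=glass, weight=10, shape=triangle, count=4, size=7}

One predicate separates the groups cleanly: shape is not hexagon AND size ≤ 7.
{material=stone, weight=14, shape=circle, count=7, size=8} — shape is circle, size = 8, hence Rejected. {material=glass, weight=8, shape=hexagon, count=3, size=6} — shape is hexagon, size = 6, hence Rejected. {material=stone, weight=15, shape=hexagon, count=2, size=4} — shape is hexagon, size = 4, hence Rejected. {material=glass, weight=10, shape=triangle, count=4, size=7} — shape is triangle, size = 7, hence Accepted.

Rejected, Rejected, Rejected, Accepted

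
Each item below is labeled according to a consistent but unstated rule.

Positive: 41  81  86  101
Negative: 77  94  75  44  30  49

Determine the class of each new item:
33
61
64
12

Negative, Positive, Negative, Negative

The rule appears to be: ≡ 1 (mod 5).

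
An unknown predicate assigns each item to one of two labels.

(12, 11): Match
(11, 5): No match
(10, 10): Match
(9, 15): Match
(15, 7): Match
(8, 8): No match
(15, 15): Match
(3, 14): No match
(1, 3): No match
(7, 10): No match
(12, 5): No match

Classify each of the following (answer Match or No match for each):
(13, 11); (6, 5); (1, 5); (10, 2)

Match, No match, No match, No match

'Match' ⟺ sum ≥ 20.
Match: (13, 11), since 13+11 = 24. No match: (6, 5), since 6+5 = 11. No match: (1, 5), since 1+5 = 6. No match: (10, 2), since 10+2 = 12.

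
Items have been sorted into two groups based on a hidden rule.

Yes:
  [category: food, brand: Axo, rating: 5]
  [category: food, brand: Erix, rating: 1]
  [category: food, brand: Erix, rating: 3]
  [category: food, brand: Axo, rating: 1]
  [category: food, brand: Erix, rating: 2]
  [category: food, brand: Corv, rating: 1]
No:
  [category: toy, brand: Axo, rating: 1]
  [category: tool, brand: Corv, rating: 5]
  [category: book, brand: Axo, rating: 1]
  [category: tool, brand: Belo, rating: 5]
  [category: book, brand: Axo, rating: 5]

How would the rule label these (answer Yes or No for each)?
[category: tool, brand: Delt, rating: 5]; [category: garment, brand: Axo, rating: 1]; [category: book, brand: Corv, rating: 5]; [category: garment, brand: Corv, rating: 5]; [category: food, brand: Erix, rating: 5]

No, No, No, No, Yes

The rule appears to be: category is food.
[category: tool, brand: Delt, rating: 5]: category is tool, doesn't match → No. [category: garment, brand: Axo, rating: 1]: category is garment, doesn't match → No. [category: book, brand: Corv, rating: 5]: category is book, doesn't match → No. [category: garment, brand: Corv, rating: 5]: category is garment, doesn't match → No. [category: food, brand: Erix, rating: 5]: category is food, fits → Yes.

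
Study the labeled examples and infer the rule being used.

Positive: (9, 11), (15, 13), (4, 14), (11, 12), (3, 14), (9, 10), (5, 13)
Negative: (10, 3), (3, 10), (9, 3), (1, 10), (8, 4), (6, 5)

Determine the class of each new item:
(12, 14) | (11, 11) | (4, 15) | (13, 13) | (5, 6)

'Positive' ⟺ sum ≥ 17.
Positive: (12, 14), since 12+14 = 26. Positive: (11, 11), since 11+11 = 22. Positive: (4, 15), since 4+15 = 19. Positive: (13, 13), since 13+13 = 26. Negative: (5, 6), since 5+6 = 11.

Positive, Positive, Positive, Positive, Negative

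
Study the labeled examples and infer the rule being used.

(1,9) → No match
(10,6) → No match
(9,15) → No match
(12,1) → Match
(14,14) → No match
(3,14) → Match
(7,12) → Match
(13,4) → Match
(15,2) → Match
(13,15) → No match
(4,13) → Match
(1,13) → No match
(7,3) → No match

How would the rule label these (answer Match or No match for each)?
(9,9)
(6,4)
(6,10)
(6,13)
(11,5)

No match, No match, No match, Match, No match

Comparing the two groups points to one rule — sum is odd.
(9,9) → 9+9 = 18 → No match.
(6,4) → 6+4 = 10 → No match.
(6,10) → 6+10 = 16 → No match.
(6,13) → 6+13 = 19 → Match.
(11,5) → 11+5 = 16 → No match.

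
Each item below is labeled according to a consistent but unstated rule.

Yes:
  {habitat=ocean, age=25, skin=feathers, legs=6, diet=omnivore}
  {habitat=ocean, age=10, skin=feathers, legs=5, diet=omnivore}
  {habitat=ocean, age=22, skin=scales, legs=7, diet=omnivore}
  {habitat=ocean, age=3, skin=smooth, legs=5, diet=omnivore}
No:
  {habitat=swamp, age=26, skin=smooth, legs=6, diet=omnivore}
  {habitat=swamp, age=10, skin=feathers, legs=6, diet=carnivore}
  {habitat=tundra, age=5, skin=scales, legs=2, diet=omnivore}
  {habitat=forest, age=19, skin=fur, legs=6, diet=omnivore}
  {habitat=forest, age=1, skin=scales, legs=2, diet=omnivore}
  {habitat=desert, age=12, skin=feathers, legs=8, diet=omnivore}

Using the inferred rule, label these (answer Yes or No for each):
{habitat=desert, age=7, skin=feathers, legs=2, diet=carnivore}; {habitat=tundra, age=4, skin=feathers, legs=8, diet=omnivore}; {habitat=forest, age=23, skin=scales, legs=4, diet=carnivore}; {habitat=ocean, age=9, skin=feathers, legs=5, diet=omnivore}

All 'Yes' examples share one property — habitat is ocean — and every 'No' example lacks it.
No: {habitat=desert, age=7, skin=feathers, legs=2, diet=carnivore}, since habitat is desert. No: {habitat=tundra, age=4, skin=feathers, legs=8, diet=omnivore}, since habitat is tundra. No: {habitat=forest, age=23, skin=scales, legs=4, diet=carnivore}, since habitat is forest. Yes: {habitat=ocean, age=9, skin=feathers, legs=5, diet=omnivore}, since habitat is ocean.

No, No, No, Yes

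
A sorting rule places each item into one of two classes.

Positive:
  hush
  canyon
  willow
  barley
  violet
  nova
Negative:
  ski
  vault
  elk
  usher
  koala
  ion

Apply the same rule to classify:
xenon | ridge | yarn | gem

Negative, Negative, Positive, Negative

The classifier is using: even length.
xenon → length 5 → Negative. ridge → length 5 → Negative. yarn → length 4 → Positive. gem → length 3 → Negative.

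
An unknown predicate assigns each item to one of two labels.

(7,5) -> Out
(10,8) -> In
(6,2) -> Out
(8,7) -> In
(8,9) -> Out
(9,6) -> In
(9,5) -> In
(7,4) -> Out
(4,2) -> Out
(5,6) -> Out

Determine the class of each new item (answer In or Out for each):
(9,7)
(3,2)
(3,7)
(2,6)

In, Out, Out, Out

The pattern is that an item is 'In' exactly when: first > second AND sum ≥ 14.
(9,7): In (9 > 7, 9+7 = 16). (3,2): Out (3 > 2, 3+2 = 5). (3,7): Out (3 < 7, 3+7 = 10). (2,6): Out (2 < 6, 2+6 = 8).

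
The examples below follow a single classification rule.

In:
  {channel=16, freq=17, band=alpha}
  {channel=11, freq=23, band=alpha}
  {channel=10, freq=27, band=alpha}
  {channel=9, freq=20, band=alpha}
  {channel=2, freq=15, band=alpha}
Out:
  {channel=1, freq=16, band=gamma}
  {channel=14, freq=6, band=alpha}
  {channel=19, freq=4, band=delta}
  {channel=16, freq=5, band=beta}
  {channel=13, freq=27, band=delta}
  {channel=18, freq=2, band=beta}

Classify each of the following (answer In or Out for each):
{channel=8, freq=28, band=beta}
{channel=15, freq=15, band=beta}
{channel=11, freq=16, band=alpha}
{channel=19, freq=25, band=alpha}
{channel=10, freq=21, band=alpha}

Out, Out, In, In, In

The simplest hypothesis consistent with all the labels is: band is alpha AND freq ≥ 15.
{channel=8, freq=28, band=beta} — band is beta, freq = 28, hence Out.
{channel=15, freq=15, band=beta} — band is beta, freq = 15, hence Out.
{channel=11, freq=16, band=alpha} — band is alpha, freq = 16, hence In.
{channel=19, freq=25, band=alpha} — band is alpha, freq = 25, hence In.
{channel=10, freq=21, band=alpha} — band is alpha, freq = 21, hence In.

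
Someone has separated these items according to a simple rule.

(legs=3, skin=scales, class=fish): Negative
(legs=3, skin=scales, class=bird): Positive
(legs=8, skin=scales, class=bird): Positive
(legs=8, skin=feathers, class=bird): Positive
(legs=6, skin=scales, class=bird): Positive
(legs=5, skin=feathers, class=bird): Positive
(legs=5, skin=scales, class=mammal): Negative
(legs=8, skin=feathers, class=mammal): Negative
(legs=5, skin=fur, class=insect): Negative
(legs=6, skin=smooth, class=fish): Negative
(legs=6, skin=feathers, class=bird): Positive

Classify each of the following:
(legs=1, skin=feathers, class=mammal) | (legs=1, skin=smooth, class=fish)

Negative, Negative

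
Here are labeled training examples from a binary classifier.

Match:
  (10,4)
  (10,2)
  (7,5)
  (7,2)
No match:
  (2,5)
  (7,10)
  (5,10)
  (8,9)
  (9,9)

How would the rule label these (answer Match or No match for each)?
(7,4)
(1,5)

Match, No match

The classifier is using: first > second.
(7,4): 7 > 4 — has this property, so Match. (1,5): 1 < 5 — doesn't qualify, so No match.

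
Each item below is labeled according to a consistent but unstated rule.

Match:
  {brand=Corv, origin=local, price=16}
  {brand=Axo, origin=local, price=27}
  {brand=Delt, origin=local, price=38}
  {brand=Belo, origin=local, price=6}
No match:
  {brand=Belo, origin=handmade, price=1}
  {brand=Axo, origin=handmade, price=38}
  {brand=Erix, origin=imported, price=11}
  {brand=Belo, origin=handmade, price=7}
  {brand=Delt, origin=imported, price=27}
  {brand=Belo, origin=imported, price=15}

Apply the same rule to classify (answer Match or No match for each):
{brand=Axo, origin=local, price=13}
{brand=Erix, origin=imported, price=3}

The simplest hypothesis consistent with all the labels is: origin is local.
{brand=Axo, origin=local, price=13} → origin is local → Match.
{brand=Erix, origin=imported, price=3} → origin is imported → No match.

Match, No match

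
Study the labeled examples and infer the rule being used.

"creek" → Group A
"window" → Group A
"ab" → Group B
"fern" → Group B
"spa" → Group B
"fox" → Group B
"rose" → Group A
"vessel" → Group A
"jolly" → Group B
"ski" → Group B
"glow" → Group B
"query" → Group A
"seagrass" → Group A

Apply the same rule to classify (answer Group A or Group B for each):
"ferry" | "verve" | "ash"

Group B, Group A, Group B

The distinguishing property — has ≥ 2 vowels — holds for all the 'Group A' cases and none of the 'Group B' cases.
"ferry": 1 vowel, does not satisfy this → Group B. "verve": 2 vowels, fits → Group A. "ash": 1 vowel, does not satisfy this → Group B.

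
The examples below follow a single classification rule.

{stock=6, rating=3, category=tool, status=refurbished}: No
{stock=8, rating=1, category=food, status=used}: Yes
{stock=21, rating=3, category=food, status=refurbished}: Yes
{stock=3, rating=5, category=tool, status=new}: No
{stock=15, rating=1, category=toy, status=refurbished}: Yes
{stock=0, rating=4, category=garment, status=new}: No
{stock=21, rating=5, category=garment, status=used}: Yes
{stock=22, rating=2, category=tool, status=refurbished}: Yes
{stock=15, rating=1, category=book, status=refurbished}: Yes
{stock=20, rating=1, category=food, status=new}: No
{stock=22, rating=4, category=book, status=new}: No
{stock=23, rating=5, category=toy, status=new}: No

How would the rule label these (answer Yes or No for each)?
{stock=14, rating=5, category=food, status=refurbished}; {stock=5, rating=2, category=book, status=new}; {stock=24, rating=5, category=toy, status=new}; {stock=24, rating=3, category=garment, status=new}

Yes, No, No, No

The pattern is that an item is 'Yes' exactly when: status is not new AND stock ≥ 8.
{stock=14, rating=5, category=food, status=refurbished}: status is refurbished, stock = 14 — has this property, so Yes.
{stock=5, rating=2, category=book, status=new}: status is new, stock = 5 — fails this test, so No.
{stock=24, rating=5, category=toy, status=new}: status is new, stock = 24 — fails this test, so No.
{stock=24, rating=3, category=garment, status=new}: status is new, stock = 24 — fails this test, so No.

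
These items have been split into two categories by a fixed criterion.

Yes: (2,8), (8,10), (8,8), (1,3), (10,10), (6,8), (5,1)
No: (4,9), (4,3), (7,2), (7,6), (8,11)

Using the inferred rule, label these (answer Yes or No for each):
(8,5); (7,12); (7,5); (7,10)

The distinguishing property — sum is even — holds for all the 'Yes' cases and none of the 'No' cases.
(8,5): No (8+5 = 13).
(7,12): No (7+12 = 19).
(7,5): Yes (7+5 = 12).
(7,10): No (7+10 = 17).

No, No, Yes, No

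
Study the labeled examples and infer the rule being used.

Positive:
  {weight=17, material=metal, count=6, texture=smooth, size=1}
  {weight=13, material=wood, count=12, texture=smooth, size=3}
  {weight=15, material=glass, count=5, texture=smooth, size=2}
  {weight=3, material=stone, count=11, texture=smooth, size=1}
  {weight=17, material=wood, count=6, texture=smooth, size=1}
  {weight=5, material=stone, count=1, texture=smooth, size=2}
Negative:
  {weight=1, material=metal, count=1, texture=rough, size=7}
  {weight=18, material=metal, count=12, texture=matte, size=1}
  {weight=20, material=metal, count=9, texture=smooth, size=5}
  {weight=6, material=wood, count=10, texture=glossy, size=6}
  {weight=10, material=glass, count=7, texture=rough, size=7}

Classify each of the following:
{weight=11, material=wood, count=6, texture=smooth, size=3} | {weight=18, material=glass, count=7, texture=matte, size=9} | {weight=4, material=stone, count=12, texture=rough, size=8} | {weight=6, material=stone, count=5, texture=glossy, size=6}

The common property of the 'Positive' items is: texture is smooth AND size ≤ 3. No 'Negative' item has it.

Positive, Negative, Negative, Negative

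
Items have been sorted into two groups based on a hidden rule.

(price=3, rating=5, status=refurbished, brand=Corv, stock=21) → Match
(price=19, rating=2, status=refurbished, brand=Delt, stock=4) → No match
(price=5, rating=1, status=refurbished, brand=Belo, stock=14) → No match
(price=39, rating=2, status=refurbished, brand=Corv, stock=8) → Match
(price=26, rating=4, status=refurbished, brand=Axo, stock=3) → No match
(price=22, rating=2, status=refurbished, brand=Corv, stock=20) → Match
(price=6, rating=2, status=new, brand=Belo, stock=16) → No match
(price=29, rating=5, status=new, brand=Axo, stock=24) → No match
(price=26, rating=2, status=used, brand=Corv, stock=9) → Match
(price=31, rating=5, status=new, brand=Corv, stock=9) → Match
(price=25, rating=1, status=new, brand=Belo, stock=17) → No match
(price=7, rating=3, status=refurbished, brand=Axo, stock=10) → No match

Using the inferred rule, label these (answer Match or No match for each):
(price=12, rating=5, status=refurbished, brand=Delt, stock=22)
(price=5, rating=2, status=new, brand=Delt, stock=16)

No match, No match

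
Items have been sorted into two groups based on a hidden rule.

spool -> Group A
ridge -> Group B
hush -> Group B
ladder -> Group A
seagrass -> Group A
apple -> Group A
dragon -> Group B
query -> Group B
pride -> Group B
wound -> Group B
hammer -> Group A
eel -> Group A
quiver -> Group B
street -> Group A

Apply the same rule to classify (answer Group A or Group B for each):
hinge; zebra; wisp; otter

Group B, Group B, Group B, Group A

Comparing the two groups points to one rule — has a double letter.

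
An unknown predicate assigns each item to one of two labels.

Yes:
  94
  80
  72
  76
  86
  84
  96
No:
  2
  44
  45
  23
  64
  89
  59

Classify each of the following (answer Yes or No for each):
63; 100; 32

No, Yes, No

The pattern is that an item is 'Yes' exactly when: even AND at least 72.
63 → 63 is odd, 63 < 72 → No. 100 → 100 is even, 100 ≥ 72 → Yes. 32 → 32 is even, 32 < 72 → No.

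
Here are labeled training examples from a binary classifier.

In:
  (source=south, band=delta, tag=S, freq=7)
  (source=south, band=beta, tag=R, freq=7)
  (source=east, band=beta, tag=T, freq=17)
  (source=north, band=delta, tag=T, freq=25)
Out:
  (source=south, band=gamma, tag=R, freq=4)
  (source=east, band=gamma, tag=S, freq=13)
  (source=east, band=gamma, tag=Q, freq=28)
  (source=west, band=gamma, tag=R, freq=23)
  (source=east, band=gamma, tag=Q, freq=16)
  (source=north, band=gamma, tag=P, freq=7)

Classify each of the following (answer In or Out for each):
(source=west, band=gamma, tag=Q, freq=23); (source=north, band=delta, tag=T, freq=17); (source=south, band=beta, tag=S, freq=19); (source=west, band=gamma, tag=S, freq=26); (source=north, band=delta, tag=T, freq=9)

Comparing the two groups points to one rule — band is not gamma.
(source=west, band=gamma, tag=Q, freq=23): band is gamma, does not pass → Out.
(source=north, band=delta, tag=T, freq=17): band is delta, fits → In.
(source=south, band=beta, tag=S, freq=19): band is beta, fits → In.
(source=west, band=gamma, tag=S, freq=26): band is gamma, does not pass → Out.
(source=north, band=delta, tag=T, freq=9): band is delta, fits → In.

Out, In, In, Out, In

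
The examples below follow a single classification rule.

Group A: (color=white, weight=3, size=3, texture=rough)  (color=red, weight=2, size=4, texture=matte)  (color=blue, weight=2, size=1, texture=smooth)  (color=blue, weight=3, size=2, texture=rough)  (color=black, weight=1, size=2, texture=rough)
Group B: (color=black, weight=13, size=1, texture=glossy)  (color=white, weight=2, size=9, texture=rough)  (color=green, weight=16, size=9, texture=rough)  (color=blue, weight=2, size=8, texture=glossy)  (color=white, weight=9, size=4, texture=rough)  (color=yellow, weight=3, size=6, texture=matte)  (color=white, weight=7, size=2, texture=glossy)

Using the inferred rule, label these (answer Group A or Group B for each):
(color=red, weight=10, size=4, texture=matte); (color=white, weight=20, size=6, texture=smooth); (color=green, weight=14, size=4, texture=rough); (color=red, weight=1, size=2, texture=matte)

Group B, Group B, Group B, Group A

Rule: size ≤ 4 AND weight ≤ 3. This holds for each 'Group A' example and fails for each 'Group B' one.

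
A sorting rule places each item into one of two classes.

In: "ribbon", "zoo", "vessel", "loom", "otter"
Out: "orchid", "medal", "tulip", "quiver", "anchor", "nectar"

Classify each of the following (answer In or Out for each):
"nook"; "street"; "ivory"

The classifier is using: has a double letter.
"nook" → 'oo' doubled → In.
"street" → 'ee' doubled → In.
"ivory" → no doubled letter → Out.

In, In, Out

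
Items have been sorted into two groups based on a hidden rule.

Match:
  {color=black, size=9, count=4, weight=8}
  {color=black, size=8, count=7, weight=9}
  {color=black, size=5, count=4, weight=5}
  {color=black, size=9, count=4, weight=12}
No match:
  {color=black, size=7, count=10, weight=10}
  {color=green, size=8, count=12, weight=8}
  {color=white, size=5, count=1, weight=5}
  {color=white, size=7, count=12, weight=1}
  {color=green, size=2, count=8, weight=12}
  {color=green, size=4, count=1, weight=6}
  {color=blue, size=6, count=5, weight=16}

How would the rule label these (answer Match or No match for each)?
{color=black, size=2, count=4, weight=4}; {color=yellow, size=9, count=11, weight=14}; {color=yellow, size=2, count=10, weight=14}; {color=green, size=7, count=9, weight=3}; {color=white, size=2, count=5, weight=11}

The simplest hypothesis consistent with all the labels is: color is black AND count ≤ 7.
{color=black, size=2, count=4, weight=4} → color is black, count = 4 → Match.
{color=yellow, size=9, count=11, weight=14} → color is yellow, count = 11 → No match.
{color=yellow, size=2, count=10, weight=14} → color is yellow, count = 10 → No match.
{color=green, size=7, count=9, weight=3} → color is green, count = 9 → No match.
{color=white, size=2, count=5, weight=11} → color is white, count = 5 → No match.

Match, No match, No match, No match, No match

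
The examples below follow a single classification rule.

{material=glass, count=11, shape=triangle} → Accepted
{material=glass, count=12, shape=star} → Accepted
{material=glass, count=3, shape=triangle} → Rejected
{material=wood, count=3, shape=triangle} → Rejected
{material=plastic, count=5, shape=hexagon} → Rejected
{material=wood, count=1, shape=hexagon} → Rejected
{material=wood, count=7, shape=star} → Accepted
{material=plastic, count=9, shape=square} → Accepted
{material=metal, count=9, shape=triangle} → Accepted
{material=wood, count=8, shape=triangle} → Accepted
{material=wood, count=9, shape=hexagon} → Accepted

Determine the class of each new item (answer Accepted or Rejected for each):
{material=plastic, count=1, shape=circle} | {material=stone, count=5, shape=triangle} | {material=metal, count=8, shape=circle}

'Accepted' ⟺ count ≥ 7.
{material=plastic, count=1, shape=circle}: Rejected (count = 1). {material=stone, count=5, shape=triangle}: Rejected (count = 5). {material=metal, count=8, shape=circle}: Accepted (count = 8).

Rejected, Rejected, Accepted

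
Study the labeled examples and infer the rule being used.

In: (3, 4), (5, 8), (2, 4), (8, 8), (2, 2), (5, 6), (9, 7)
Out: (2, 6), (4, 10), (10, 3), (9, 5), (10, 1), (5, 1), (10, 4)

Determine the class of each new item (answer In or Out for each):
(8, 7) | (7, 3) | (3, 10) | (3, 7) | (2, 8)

In, Out, Out, Out, Out

The common property of the 'In' items is: |first − second| ≤ 3. No 'Out' item has it.
(8, 7) — |8−7| = 1, hence In.
(7, 3) — |7−3| = 4, hence Out.
(3, 10) — |3−10| = 7, hence Out.
(3, 7) — |3−7| = 4, hence Out.
(2, 8) — |2−8| = 6, hence Out.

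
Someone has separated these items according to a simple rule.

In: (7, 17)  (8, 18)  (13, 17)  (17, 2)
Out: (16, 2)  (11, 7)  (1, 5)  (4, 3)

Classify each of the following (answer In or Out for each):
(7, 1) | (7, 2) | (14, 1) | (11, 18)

Every 'In' example satisfies: sum ≥ 19. None of the 'Out' examples do.
(7, 1) — 7+1 = 8, hence Out.
(7, 2) — 7+2 = 9, hence Out.
(14, 1) — 14+1 = 15, hence Out.
(11, 18) — 11+18 = 29, hence In.

Out, Out, Out, In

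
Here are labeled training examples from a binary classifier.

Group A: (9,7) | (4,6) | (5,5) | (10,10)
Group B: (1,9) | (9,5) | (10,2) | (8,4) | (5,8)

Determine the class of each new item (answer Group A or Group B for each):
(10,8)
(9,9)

Group A, Group A

The common property of the 'Group A' items is: |first − second| ≤ 2. No 'Group B' item has it.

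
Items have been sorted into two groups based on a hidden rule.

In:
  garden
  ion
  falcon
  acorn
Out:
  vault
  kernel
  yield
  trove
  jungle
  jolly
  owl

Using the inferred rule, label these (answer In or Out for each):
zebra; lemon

Out, In

Every 'In' example satisfies: ends with 'n'. None of the 'Out' examples do.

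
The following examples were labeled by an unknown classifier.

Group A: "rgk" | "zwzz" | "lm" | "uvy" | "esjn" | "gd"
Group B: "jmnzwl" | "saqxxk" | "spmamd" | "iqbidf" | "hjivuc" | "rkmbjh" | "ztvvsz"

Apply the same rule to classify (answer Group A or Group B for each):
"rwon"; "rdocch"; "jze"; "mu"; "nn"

'Group A' ⟺ length ≤ 4.
"rwon" — length 4, hence Group A.
"rdocch" — length 6, hence Group B.
"jze" — length 3, hence Group A.
"mu" — length 2, hence Group A.
"nn" — length 2, hence Group A.

Group A, Group B, Group A, Group A, Group A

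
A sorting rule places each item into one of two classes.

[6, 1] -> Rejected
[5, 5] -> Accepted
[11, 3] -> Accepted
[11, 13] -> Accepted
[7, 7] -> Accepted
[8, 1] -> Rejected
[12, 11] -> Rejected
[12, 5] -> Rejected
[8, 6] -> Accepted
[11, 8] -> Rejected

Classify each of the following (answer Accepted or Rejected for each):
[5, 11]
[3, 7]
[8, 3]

The rule appears to be: sum is even.
Accepted: [5, 11], since 5+11 = 16.
Accepted: [3, 7], since 3+7 = 10.
Rejected: [8, 3], since 8+3 = 11.

Accepted, Accepted, Rejected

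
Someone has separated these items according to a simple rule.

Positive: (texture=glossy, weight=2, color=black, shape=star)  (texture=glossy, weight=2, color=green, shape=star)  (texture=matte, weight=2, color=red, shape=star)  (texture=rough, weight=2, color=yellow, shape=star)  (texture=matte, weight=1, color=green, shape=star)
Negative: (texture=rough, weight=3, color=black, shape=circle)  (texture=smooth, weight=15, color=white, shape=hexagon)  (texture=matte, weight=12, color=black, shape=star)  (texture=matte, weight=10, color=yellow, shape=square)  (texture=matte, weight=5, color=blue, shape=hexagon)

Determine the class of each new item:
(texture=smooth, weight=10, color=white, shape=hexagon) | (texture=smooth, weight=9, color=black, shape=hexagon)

Negative, Negative

The simplest hypothesis consistent with all the labels is: weight ≤ 2.
(texture=smooth, weight=10, color=white, shape=hexagon) — weight = 10, hence Negative. (texture=smooth, weight=9, color=black, shape=hexagon) — weight = 9, hence Negative.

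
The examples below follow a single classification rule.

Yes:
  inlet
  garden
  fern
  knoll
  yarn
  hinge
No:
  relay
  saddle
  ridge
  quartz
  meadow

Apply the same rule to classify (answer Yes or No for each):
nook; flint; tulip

Yes, Yes, No

A rule that fits every label: contains 'n' — true of each 'Yes' example, false of each 'No' one.
nook: has 'n' — has this property, so Yes. flint: has 'n' — has this property, so Yes. tulip: no 'n' — doesn't match, so No.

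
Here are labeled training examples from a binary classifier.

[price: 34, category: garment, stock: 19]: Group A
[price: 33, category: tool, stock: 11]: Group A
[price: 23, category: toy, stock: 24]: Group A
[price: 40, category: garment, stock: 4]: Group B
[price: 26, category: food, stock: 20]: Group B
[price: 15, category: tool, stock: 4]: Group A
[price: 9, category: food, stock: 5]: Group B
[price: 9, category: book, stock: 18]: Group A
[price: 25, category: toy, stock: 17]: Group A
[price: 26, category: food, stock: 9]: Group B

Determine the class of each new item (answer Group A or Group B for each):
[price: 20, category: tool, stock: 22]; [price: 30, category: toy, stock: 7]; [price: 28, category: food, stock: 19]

Group A, Group A, Group B

One predicate separates the groups cleanly: category is not food AND price ≤ 34.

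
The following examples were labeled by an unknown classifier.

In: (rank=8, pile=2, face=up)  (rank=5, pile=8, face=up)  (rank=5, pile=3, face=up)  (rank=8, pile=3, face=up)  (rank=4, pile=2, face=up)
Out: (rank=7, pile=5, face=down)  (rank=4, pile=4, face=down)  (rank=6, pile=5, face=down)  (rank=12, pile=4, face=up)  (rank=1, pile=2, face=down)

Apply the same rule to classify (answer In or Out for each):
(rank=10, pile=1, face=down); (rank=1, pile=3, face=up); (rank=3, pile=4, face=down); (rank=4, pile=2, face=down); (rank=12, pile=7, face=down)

The rule appears to be: face is up AND rank ≤ 8.
(rank=10, pile=1, face=down): face is down, rank = 10, lacks this property → Out.
(rank=1, pile=3, face=up): face is up, rank = 1, fits → In.
(rank=3, pile=4, face=down): face is down, rank = 3, lacks this property → Out.
(rank=4, pile=2, face=down): face is down, rank = 4, lacks this property → Out.
(rank=12, pile=7, face=down): face is down, rank = 12, lacks this property → Out.

Out, In, Out, Out, Out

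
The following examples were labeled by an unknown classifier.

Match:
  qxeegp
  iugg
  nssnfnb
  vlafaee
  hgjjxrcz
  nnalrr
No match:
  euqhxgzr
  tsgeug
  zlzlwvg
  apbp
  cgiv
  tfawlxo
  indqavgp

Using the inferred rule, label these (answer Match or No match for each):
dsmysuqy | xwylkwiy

No match, No match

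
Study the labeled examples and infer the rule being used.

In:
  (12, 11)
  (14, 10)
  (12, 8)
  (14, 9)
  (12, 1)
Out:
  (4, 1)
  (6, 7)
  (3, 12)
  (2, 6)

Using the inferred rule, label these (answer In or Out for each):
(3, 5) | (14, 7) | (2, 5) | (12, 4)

The distinguishing property — first ≥ 7 — holds for all the 'In' cases and none of the 'Out' cases.

Out, In, Out, In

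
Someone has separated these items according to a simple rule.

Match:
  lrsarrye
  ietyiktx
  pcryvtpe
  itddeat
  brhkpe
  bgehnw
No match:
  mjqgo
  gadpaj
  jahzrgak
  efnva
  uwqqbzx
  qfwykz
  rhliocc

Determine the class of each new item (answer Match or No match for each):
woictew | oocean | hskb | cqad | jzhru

A rule that fits every label: length ≥ 6 AND contains 'e' — true of each 'Match' example, false of each 'No match' one.
woictew: Match (length 7, has 'e'). oocean: Match (length 6, has 'e'). hskb: No match (length 4, no 'e'). cqad: No match (length 4, no 'e'). jzhru: No match (length 5, no 'e').

Match, Match, No match, No match, No match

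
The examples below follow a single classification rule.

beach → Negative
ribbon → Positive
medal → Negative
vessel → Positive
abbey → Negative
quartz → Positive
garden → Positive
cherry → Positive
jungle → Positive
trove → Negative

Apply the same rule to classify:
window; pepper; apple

Positive, Positive, Negative

A rule that fits every label: even length — true of each 'Positive' example, false of each 'Negative' one.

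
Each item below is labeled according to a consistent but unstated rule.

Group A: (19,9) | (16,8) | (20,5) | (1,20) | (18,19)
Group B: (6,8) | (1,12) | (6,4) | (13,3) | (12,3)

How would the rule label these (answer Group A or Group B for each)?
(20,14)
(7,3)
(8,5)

Group A, Group B, Group B

All 'Group A' examples share one property — sum ≥ 21 — and every 'Group B' example lacks it.
Group A: (20,14), since 20+14 = 34. Group B: (7,3), since 7+3 = 10. Group B: (8,5), since 8+5 = 13.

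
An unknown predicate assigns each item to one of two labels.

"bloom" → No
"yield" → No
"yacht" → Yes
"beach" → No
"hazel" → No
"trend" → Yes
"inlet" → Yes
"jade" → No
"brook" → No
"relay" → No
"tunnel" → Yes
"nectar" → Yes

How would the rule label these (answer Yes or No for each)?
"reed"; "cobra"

No, No

The pattern is that an item is 'Yes' exactly when: contains 't'.
"reed": no 't', does not pass → No.
"cobra": no 't', does not pass → No.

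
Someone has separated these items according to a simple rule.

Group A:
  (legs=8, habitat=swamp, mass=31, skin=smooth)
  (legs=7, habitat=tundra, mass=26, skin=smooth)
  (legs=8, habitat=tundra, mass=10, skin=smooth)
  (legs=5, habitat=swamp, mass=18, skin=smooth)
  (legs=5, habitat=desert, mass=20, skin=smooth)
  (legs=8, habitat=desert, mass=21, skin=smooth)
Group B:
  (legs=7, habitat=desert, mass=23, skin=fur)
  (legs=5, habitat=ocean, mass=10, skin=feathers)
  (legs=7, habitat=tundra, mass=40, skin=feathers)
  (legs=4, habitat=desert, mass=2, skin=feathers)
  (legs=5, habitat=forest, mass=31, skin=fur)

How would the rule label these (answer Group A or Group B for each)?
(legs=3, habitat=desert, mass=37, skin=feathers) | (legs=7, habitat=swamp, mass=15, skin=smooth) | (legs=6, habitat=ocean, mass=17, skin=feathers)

Every 'Group A' example satisfies: skin is smooth. None of the 'Group B' examples do.

Group B, Group A, Group B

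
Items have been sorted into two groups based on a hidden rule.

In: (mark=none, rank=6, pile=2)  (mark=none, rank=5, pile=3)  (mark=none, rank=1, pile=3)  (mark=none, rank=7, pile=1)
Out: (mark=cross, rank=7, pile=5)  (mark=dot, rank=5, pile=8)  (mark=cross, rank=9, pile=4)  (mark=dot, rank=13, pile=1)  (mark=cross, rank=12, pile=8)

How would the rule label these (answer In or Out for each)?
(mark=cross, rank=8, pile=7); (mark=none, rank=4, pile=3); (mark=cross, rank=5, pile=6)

Rule: mark is none. This holds for each 'In' example and fails for each 'Out' one.
(mark=cross, rank=8, pile=7): mark is cross, fails the rule → Out. (mark=none, rank=4, pile=3): mark is none, qualifies → In. (mark=cross, rank=5, pile=6): mark is cross, fails the rule → Out.

Out, In, Out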